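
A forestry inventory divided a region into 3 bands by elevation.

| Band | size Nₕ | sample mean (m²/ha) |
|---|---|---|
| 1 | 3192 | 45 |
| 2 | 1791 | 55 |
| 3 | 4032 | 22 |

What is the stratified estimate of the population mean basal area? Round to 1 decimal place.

36.7

x̄_st = (Σ Nₕx̄ₕ) / (Σ Nₕ) = (3192·45 + 1791·55 + 4032·22) / 9015
= 330849 / 9015 = 36.700... → 36.7.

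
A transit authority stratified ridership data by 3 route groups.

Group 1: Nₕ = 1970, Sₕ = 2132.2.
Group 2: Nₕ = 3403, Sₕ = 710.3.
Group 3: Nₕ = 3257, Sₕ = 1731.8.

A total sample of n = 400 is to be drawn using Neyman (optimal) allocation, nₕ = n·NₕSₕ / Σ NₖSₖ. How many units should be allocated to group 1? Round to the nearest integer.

1: NₕSₕ = 1970·2132.2 = 4200434
2: NₕSₕ = 3403·710.3 = 2417150.9
3: NₕSₕ = 3257·1731.8 = 5640472.6
Σ NₕSₕ = 12258057.5.
n_1 = 400·4200434/12258057.5 = 137.067... → 137.

137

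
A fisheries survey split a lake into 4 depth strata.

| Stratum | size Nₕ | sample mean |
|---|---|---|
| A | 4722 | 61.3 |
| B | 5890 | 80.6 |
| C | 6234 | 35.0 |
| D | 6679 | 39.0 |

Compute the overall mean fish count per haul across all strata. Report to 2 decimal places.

N = 23525; weights Wₕ = Nₕ/N = (0.2007, 0.2504, 0.2650, 0.2839).
x̄_st = Σ Wₕ·x̄ₕ = 0.2007·61.3 + 0.2504·80.6 + 0.2650·35.0 + 0.2839·39.0 ≈ 52.8316...
→ 52.83.

52.83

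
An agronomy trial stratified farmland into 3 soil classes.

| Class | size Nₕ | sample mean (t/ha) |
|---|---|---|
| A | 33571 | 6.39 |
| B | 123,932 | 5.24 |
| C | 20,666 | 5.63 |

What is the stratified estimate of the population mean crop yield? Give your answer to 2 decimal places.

N = 178169; weights Wₕ = Nₕ/N = (0.1884, 0.6956, 0.1160).
x̄_st = Σ Wₕ·x̄ₕ = 0.1884·6.39 + 0.6956·5.24 + 0.1160·5.63 ≈ 5.5019...
→ 5.50.

5.50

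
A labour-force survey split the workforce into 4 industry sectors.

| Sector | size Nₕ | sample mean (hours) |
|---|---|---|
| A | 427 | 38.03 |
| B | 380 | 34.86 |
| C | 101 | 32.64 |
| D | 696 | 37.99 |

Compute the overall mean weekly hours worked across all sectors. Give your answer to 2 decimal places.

N = 427 + 380 + 101 + 696 = 1604.
Overall mean = Σ (Nₕ/N)·x̄ₕ — weight by population share, not a simple average.
Σ Nₕx̄ₕ = 427·38.03 + 380·34.86 + 101·32.64 + 696·37.99 = 16238.81 + 13246.8 + 3296.64 + 26441.04 = 59223.29.
Divide by N: 59223.29 / 1604 = 36.9223... → 36.92.

36.92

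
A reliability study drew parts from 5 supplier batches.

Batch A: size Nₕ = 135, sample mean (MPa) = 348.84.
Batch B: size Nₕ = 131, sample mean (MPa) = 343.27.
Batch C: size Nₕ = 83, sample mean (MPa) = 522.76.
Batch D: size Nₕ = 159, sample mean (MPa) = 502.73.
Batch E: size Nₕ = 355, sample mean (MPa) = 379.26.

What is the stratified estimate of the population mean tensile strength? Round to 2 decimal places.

x̄_st = (Σ Nₕx̄ₕ) / (Σ Nₕ) = (135·348.84 + 131·343.27 + 83·522.76 + 159·502.73 + 355·379.26) / 863
= 350022.22 / 863 = 405.5877... → 405.59.

405.59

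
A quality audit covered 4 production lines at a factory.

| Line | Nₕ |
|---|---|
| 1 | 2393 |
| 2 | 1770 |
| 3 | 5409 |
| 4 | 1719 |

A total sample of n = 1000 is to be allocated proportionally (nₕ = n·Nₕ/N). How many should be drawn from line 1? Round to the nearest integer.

Share of line 1 = 2393/11291 = 0.21194.
Allocate 1000 × 0.21194 = 211.939... → 212.

212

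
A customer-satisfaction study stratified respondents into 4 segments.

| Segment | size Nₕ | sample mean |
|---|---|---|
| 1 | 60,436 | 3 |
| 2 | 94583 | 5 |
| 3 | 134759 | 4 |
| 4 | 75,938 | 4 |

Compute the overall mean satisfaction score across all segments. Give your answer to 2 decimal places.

N = 60436 + 94583 + 134759 + 75938 = 365716.
The stratified mean weights each stratum mean by its population share Nₕ/N.
Σ Nₕx̄ₕ = 60436·3 + 94583·5 + 134759·4 + 75938·4 = 181308 + 472915 + 539036 + 303752 = 1497011.
Divide by N: 1497011 / 365716 = 4.0934... → 4.09.

4.09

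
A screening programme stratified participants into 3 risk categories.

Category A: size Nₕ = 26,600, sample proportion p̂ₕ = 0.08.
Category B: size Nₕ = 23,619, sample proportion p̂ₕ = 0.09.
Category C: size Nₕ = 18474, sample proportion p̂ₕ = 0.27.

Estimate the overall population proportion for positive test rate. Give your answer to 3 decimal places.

N = 26600 + 23619 + 18474 = 68693.
Overall proportion = Σ (Nₕ/N)·p̂ₕ.
Σ Nₕp̂ₕ = 2128 + 2125.71 + 4987.98 = 9241.69.
9241.69 / 68693 = 0.13454... → 0.135.

0.135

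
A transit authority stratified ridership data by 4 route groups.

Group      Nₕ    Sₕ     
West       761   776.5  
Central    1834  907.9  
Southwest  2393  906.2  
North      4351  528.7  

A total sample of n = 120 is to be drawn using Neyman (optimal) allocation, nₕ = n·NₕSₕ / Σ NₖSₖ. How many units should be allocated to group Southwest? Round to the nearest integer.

39

West: NₕSₕ = 761·776.5 = 590916.5
Central: NₕSₕ = 1834·907.9 = 1665088.6
Southwest: NₕSₕ = 2393·906.2 = 2168536.6
North: NₕSₕ = 4351·528.7 = 2300373.7
Σ NₕSₕ = 6724915.4.
n_Southwest = 120·2168536.6/6724915.4 = 38.696... → 39.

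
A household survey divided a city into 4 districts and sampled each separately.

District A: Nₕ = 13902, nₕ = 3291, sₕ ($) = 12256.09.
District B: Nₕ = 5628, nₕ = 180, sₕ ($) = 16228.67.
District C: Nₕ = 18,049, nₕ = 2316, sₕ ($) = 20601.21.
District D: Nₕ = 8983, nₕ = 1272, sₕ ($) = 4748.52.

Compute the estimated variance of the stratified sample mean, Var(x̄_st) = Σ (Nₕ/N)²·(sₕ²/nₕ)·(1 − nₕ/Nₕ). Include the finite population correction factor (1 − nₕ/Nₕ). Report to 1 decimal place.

48366.9

N = 46562. Term for each stratum: Wₕ²sₕ²/nₕ·(1−nₕ/Nₕ).
Var(x̄_st) = 3105.6059 + 20692.8966 + 24002.0501 + 566.3674 = 48366.9201 → 48366.9.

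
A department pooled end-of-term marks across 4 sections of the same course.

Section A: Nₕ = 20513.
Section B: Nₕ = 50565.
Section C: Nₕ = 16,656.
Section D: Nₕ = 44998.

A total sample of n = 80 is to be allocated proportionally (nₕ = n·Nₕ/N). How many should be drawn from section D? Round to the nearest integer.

Share of section D = 44998/132732 = 0.33901.
Allocate 80 × 0.33901 = 27.121... → 27.

27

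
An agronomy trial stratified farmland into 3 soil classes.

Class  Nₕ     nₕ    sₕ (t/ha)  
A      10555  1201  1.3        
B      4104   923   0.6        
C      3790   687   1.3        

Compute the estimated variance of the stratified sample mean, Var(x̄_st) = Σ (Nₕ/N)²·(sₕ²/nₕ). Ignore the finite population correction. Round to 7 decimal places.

N = 18449. Term for each stratum: Wₕ²sₕ²/nₕ.
Var(x̄_st) = 0.0004605900 + 0.0000193006 + 0.0001038156 = 0.0005837062 → 0.0005837.

0.0005837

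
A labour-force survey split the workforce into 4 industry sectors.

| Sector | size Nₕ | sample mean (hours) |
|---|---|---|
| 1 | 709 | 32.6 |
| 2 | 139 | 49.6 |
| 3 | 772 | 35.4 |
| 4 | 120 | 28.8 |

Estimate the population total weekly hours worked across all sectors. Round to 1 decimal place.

60792.6

Population total = Σ Nₕ·x̄ₕ (each stratum's size times its mean).
709·32.6 + 139·49.6 + 772·35.4 + 120·28.8 = 23113.4 + 6894.4 + 27328.8 + 3456 = 60792.6.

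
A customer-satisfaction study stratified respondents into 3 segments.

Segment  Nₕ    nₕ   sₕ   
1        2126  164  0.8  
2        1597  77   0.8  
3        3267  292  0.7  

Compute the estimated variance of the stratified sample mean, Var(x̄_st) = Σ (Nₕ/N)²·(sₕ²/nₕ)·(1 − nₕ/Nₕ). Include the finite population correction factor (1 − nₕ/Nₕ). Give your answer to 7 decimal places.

N = 6990; Wₕ = Nₕ/N.
segment 1: (2126/6990)²·0.8²/164·(1 − 164/2126) = 0.0003331532
segment 2: (1597/6990)²·0.8²/77·(1 − 77/1597) = 0.0004129366
segment 3: (3267/6990)²·0.7²/292·(1 − 292/3267) = 0.0003338066
Sum = 0.0010798965 → 0.0010799.

0.0010799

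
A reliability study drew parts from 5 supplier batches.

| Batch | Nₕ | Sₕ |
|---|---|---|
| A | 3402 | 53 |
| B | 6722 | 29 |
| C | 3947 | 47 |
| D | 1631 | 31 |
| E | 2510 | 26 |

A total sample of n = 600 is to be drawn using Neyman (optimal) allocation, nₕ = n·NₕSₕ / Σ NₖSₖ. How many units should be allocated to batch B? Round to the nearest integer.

173

Σ NₕSₕ = 3402·53 + 6722·29 + 3947·47 + 1631·31 + 2510·26 = 676574.
Share for B: 194938/676574 = 0.28813.
n_B = 600 × 0.28813 = 172.875... → 173.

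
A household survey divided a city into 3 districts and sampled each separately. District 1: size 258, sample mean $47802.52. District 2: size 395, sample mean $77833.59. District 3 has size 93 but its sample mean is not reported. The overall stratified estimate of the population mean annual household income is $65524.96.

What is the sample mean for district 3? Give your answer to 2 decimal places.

62411.85

Σ Nₕx̄ₕ = N·μ, so 93·x̄_3 = 746·65524.96 − (258·47802.52 + 395·77833.59).
= 48881620.16 − 43077318.21 = 5804301.95.
x̄_3 = 5804301.95 / 93 = 62411.8489... → 62411.85.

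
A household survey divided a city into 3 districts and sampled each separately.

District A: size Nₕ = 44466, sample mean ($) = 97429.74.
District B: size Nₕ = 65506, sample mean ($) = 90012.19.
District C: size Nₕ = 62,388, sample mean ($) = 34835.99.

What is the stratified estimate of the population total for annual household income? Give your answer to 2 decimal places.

A: 44466·97429.74 = 4332310818.84
B: 65506·90012.19 = 5896338518.14
C: 62388·34835.99 = 2173347744.12
τ̂ = Σ Nₕx̄ₕ = 12401997081.10.

12401997081.10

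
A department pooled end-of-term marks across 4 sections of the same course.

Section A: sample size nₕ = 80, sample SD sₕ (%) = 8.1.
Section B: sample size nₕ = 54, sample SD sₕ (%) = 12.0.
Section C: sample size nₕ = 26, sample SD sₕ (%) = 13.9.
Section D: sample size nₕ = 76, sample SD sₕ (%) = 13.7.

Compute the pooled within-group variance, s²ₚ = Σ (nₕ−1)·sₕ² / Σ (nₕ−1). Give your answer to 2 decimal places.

136.73

A: (80−1)·8.1² = 79·65.61 = 5183.19
B: (54−1)·12.0² = 53·144 = 7632
C: (26−1)·13.9² = 25·193.21 = 4830.25
D: (76−1)·13.7² = 75·187.69 = 14076.75
Numerator = 31722.19; denominator = Σ(nₕ−1) = 232.
s²ₚ = 31722.19/232 = 136.7336... → 136.73.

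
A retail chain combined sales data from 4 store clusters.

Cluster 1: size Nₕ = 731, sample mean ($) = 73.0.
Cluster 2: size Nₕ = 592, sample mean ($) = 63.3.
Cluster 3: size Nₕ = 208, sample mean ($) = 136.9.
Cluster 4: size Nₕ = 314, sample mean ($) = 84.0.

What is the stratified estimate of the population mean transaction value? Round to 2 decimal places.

x̄_st = (Σ Nₕx̄ₕ) / (Σ Nₕ) = (731·73.0 + 592·63.3 + 208·136.9 + 314·84.0) / 1845
= 145687.8 / 1845 = 78.9636... → 78.96.

78.96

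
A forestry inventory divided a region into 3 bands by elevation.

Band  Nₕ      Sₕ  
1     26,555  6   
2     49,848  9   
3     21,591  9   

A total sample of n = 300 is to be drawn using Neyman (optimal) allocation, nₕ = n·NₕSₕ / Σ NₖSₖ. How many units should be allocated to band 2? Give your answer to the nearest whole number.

168

Σ NₕSₕ = 26555·6 + 49848·9 + 21591·9 = 802281.
Share for 2: 448632/802281 = 0.55920.
n_2 = 300 × 0.55920 = 167.759... → 168.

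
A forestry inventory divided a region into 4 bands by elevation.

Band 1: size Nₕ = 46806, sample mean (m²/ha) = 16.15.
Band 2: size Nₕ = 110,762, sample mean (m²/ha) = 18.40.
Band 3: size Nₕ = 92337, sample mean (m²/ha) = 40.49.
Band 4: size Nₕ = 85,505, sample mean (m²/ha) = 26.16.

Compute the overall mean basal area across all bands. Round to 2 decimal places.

26.15

x̄_st = (Σ Nₕx̄ₕ) / (Σ Nₕ) = (46806·16.15 + 110762·18.40 + 92337·40.49 + 85505·26.16) / 335410
= 8769473.63 / 335410 = 26.1455... → 26.15.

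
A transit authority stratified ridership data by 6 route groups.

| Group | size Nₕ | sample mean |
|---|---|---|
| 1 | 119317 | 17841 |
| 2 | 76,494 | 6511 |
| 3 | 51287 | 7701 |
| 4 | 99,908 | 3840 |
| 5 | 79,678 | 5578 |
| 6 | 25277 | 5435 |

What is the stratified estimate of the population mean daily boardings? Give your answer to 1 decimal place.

8822.0

N = 119317 + 76494 + 51287 + 99908 + 79678 + 25277 = 451961.
The stratified mean weights each stratum mean by its population share Nₕ/N.
Σ Nₕx̄ₕ = 119317·17841 + 76494·6511 + 51287·7701 + 99908·3840 + 79678·5578 + 25277·5435 = 2128734597 + 498052434 + 394961187 + 383646720 + 444443884 + 137380495 = 3987219317.
Divide by N: 3987219317 / 451961 = 8822.043... → 8822.0.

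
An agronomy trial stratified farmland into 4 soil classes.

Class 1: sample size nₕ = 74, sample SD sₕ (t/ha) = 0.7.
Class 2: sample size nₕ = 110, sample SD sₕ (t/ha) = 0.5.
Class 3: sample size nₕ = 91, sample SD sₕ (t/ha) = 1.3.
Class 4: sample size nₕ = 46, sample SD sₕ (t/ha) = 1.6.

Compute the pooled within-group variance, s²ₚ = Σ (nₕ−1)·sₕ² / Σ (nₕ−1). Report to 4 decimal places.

1: (74−1)·0.7² = 73·0.49 = 35.77
2: (110−1)·0.5² = 109·0.25 = 27.25
3: (91−1)·1.3² = 90·1.69 = 152.1
4: (46−1)·1.6² = 45·2.56 = 115.2
Numerator = 330.32; denominator = Σ(nₕ−1) = 317.
s²ₚ = 330.32/317 = 1.042019... → 1.0420.

1.0420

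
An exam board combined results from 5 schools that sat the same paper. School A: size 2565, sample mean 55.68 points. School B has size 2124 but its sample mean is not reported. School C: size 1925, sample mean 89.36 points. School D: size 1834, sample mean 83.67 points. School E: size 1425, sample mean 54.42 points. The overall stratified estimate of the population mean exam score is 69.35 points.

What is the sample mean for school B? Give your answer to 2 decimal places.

65.37

Σ Nₕx̄ₕ = N·μ, so 2124·x̄_B = 9873·69.35 − (2565·55.68 + 1925·89.36 + 1834·83.67 + 1425·54.42).
= 684692.55 − 545836.48 = 138856.07.
x̄_B = 138856.07 / 2124 = 65.3748... → 65.37.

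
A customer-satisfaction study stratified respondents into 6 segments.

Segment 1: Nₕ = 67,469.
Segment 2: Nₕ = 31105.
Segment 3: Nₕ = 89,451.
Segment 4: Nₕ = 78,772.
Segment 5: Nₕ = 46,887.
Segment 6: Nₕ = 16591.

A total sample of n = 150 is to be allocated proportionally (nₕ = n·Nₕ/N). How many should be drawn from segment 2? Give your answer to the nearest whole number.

N = 67469 + 31105 + 89451 + 78772 + 46887 + 16591 = 330275.
n_2 = 150·31105/330275 = 14.127... → 14.

14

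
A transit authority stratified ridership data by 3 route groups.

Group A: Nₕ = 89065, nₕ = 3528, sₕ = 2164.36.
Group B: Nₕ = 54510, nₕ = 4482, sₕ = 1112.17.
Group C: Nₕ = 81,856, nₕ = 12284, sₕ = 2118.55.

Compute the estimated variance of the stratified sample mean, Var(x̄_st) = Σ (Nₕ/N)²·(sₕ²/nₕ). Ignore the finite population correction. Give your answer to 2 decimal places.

271.57

N = 225431; Wₕ = Nₕ/N.
group A: (89065/225431)²·2164.36²/3528 = 207.26086
group B: (54510/225431)²·1112.17²/4482 = 16.13599
group C: (81856/225431)²·2118.55²/12284 = 48.17385
Sum = 271.57070 → 271.57.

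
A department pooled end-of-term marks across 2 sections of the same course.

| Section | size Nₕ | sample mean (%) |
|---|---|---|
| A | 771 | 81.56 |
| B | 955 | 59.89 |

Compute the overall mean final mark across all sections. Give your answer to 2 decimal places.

69.57

x̄_st = (Σ Nₕx̄ₕ) / (Σ Nₕ) = (771·81.56 + 955·59.89) / 1726
= 120077.71 / 1726 = 69.5699... → 69.57.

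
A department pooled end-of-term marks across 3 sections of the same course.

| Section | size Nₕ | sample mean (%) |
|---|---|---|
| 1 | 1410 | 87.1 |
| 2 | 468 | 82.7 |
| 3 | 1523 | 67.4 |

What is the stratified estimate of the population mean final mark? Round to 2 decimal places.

N = 1410 + 468 + 1523 = 3401.
Overall mean = Σ (Nₕ/N)·x̄ₕ — weight by population share, not a simple average.
Σ Nₕx̄ₕ = 1410·87.1 + 468·82.7 + 1523·67.4 = 122811 + 38703.6 + 102650.2 = 264164.8.
Divide by N: 264164.8 / 3401 = 77.6727... → 77.67.

77.67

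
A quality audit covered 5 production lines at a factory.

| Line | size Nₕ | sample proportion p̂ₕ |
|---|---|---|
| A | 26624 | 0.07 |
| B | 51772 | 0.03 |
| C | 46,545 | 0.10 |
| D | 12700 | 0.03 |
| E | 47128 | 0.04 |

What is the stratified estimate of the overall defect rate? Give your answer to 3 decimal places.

Wₕ = Nₕ/N with N = 184769: 0.1441, 0.2802, 0.2519, 0.0687, 0.2551.
p̂_st = 0.1441·0.07 + 0.2802·0.03 + 0.2519·0.10 + 0.0687·0.03 + 0.2551·0.04 ≈ 0.05595... → 0.056.

0.056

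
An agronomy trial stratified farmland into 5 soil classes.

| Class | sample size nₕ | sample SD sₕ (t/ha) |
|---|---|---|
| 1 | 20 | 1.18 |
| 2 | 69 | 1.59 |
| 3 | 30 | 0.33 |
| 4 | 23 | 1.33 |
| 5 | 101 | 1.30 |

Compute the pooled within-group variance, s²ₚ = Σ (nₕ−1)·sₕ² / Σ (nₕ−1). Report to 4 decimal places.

1: (20−1)·1.18² = 19·1.3924 = 26.4556
2: (69−1)·1.59² = 68·2.5281 = 171.9108
3: (30−1)·0.33² = 29·0.1089 = 3.1581
4: (23−1)·1.33² = 22·1.7689 = 38.9158
5: (101−1)·1.30² = 100·1.69 = 169
Numerator = 409.4403; denominator = Σ(nₕ−1) = 238.
s²ₚ = 409.4403/238 = 1.720337... → 1.7203.

1.7203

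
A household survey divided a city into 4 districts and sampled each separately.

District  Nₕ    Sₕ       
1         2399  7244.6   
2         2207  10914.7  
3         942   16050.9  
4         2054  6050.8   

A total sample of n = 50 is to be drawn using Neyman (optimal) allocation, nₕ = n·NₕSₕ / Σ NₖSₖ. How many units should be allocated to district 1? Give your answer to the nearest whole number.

1: NₕSₕ = 2399·7244.6 = 17379795.4
2: NₕSₕ = 2207·10914.7 = 24088742.9
3: NₕSₕ = 942·16050.9 = 15119947.8
4: NₕSₕ = 2054·6050.8 = 12428343.2
Σ NₕSₕ = 69016829.3.
n_1 = 50·17379795.4/69016829.3 = 12.591... → 13.

13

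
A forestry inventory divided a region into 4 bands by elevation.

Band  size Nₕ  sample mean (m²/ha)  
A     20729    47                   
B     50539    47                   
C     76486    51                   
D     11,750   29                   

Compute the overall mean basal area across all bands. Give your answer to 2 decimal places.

47.59

N = 20729 + 50539 + 76486 + 11750 = 159504.
Overall mean = Σ (Nₕ/N)·x̄ₕ — weight by population share, not a simple average.
Σ Nₕx̄ₕ = 20729·47 + 50539·47 + 76486·51 + 11750·29 = 974263 + 2375333 + 3900786 + 340750 = 7591132.
Divide by N: 7591132 / 159504 = 47.5921... → 47.59.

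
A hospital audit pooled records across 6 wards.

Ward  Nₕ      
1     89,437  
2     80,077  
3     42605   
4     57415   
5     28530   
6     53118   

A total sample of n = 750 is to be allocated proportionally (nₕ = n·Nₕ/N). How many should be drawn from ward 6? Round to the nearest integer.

113

Share of ward 6 = 53118/351182 = 0.15125.
Allocate 750 × 0.15125 = 113.441... → 113.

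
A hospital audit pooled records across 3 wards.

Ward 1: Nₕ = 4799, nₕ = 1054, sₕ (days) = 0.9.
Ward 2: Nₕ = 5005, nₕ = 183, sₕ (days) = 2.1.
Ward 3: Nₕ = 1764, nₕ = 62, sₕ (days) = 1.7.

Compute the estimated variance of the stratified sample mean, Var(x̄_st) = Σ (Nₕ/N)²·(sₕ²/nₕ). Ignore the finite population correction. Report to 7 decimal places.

N = 11568. Term for each stratum: Wₕ²sₕ²/nₕ.
Var(x̄_st) = 0.0001322603 + 0.0045110652 + 0.0010838939 = 0.0057272193 → 0.0057272.

0.0057272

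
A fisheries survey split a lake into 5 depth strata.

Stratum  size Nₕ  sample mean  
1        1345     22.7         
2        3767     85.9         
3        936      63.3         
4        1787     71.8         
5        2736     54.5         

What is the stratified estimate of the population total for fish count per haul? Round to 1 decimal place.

Estimate total by summing Nₕ·x̄ₕ over strata.
1345·22.7 + 3767·85.9 + 936·63.3 + 1787·71.8 + 2736·54.5 = 30531.5 + 323585.3 + 59248.8 + 128306.6 + 149112 = 690784.2.

690784.2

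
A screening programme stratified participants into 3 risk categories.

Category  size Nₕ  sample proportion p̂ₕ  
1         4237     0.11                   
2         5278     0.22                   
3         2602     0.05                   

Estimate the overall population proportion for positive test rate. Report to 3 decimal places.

0.145

N = 4237 + 5278 + 2602 = 12117.
Overall proportion = Σ (Nₕ/N)·p̂ₕ.
Σ Nₕp̂ₕ = 466.07 + 1161.16 + 130.1 = 1757.33.
1757.33 / 12117 = 0.14503... → 0.145.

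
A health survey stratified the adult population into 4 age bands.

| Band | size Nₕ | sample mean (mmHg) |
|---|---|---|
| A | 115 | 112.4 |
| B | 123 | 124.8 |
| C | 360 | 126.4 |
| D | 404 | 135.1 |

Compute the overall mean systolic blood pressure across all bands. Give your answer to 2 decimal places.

128.10

N = 1002; weights Wₕ = Nₕ/N = (0.1148, 0.1228, 0.3593, 0.4032).
x̄_st = Σ Wₕ·x̄ₕ = 0.1148·112.4 + 0.1228·124.8 + 0.3593·126.4 + 0.4032·135.1 ≈ 128.1046...
→ 128.10.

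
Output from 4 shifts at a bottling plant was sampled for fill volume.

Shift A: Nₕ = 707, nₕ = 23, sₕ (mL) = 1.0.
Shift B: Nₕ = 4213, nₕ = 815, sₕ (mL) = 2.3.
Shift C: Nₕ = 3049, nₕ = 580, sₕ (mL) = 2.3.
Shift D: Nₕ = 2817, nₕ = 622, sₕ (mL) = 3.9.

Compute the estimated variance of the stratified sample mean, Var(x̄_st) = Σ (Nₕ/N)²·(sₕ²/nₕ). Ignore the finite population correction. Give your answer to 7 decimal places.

N = 10786; Wₕ = Nₕ/N.
shift A: (707/10786)²·1.0²/23 = 0.0001868057
shift B: (4213/10786)²·2.3²/815 = 0.0009902849
shift C: (3049/10786)²·2.3²/580 = 0.0007288224
shift D: (2817/10786)²·3.9²/622 = 0.0016679833
Sum = 0.0035738962 → 0.0035739.

0.0035739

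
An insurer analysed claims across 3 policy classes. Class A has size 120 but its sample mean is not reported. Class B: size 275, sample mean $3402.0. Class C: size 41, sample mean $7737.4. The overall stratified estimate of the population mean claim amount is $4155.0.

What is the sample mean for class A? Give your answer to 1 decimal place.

N = 120 + 275 + 41 = 436.
Overall total = μ·N = 4155.0·436 = 1811580.
Subtract the known strata: 275·3402.0 + 41·7737.4 = 1252783.4.
Remaining total for class A: 1811580 − 1252783.4 = 558796.6.
Divide by its size: 558796.6 / 120 = 4656.638... → 4656.6.

4656.6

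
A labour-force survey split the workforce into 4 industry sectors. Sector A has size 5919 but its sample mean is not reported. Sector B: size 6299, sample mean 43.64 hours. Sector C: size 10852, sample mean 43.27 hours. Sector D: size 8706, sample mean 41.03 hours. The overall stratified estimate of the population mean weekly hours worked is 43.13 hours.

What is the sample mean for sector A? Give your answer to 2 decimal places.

Σ Nₕx̄ₕ = N·μ, so 5919·x̄_A = 31776·43.13 − (6299·43.64 + 10852·43.27 + 8706·41.03).
= 1370498.88 − 1101661.58 = 268837.3.
x̄_A = 268837.3 / 5919 = 45.4194... → 45.42.

45.42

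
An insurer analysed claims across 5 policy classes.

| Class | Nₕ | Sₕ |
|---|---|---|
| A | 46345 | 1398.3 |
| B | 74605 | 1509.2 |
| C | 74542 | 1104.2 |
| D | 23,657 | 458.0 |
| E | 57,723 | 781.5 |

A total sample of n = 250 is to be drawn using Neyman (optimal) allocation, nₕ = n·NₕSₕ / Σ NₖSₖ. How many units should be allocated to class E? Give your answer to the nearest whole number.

Σ NₕSₕ = 46345·1398.3 + 74605·1509.2 + 74542·1104.2 + 23657·458.0 + 57723·781.5 = 315652786.4.
Share for E: 45110524.5/315652786.4 = 0.14291.
n_E = 250 × 0.14291 = 35.728... → 36.

36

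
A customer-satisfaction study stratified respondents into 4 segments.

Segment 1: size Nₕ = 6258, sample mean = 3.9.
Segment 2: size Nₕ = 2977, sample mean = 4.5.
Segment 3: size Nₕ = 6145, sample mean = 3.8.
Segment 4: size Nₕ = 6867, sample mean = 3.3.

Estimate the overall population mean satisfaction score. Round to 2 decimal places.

N = 22247; weights Wₕ = Nₕ/N = (0.2813, 0.1338, 0.2762, 0.3087).
x̄_st = Σ Wₕ·x̄ₕ = 0.2813·3.9 + 0.1338·4.5 + 0.2762·3.8 + 0.3087·3.3 ≈ 3.7675...
→ 3.77.

3.77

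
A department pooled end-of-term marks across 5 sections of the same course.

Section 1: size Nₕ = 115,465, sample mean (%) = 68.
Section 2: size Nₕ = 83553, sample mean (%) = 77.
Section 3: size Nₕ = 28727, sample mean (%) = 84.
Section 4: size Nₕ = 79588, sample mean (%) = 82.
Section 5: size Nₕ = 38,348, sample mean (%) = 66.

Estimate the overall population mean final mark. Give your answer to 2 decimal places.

74.51

N = 345681; weights Wₕ = Nₕ/N = (0.3340, 0.2417, 0.0831, 0.2302, 0.1109).
x̄_st = Σ Wₕ·x̄ₕ = 0.3340·68 + 0.2417·77 + 0.0831·84 + 0.2302·82 + 0.1109·66 ≈ 74.5064...
→ 74.51.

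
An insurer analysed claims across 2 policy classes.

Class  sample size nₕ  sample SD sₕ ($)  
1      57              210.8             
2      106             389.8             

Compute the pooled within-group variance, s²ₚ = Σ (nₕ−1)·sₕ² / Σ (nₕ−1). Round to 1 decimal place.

Degrees of freedom: 56 + 105 = 161.
Σ(nₕ−1)sₕ² = 56·44436.64 + 105·151944.04 = 18442576.04.
s²ₚ = 18442576.04 / 161 = 114550.162... → 114550.2.

114550.2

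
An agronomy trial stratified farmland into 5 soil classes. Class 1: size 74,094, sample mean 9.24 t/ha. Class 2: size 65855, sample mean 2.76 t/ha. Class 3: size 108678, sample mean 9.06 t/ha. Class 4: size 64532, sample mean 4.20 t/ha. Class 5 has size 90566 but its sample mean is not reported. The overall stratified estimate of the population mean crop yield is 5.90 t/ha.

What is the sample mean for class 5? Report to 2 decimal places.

N = 74094 + 65855 + 108678 + 64532 + 90566 = 403725.
Overall total = μ·N = 5.90·403725 = 2381977.5.
Subtract the known strata: 74094·9.24 + 65855·2.76 + 108678·9.06 + 64532·4.20 = 2122045.44.
Remaining total for class 5: 2381977.5 − 2122045.44 = 259932.06.
Divide by its size: 259932.06 / 90566 = 2.8701... → 2.87.

2.87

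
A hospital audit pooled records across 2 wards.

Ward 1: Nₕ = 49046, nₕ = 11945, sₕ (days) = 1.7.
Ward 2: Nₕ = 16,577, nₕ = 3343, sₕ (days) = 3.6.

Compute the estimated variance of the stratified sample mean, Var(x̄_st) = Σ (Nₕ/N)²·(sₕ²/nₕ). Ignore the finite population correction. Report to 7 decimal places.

0.0003825

N = 65623; Wₕ = Nₕ/N.
ward 1: (49046/65623)²·1.7²/11945 = 0.0001351471
ward 2: (16577/65623)²·3.6²/3343 = 0.0002473821
Sum = 0.0003825292 → 0.0003825.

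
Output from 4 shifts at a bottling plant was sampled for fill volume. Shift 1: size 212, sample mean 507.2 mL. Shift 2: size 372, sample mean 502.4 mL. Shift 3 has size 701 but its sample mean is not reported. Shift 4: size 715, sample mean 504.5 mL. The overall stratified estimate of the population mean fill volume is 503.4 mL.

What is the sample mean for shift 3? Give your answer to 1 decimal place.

501.7

N = 212 + 372 + 701 + 715 = 2000.
Overall total = μ·N = 503.4·2000 = 1006800.
Subtract the known strata: 212·507.2 + 372·502.4 + 715·504.5 = 655136.7.
Remaining total for shift 3: 1006800 − 655136.7 = 351663.3.
Divide by its size: 351663.3 / 701 = 501.659... → 501.7.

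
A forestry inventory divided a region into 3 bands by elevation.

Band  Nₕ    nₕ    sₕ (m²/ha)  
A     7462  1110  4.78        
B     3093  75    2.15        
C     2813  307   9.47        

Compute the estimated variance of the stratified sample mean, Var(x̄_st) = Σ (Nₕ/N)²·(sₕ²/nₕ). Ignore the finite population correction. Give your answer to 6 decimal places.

0.022648

N = 13368; Wₕ = Nₕ/N.
band A: (7462/13368)²·4.78²/1110 = 0.006413726
band B: (3093/13368)²·2.15²/75 = 0.003299458
band C: (2813/13368)²·9.47²/307 = 0.012935052
Sum = 0.022648236 → 0.022648.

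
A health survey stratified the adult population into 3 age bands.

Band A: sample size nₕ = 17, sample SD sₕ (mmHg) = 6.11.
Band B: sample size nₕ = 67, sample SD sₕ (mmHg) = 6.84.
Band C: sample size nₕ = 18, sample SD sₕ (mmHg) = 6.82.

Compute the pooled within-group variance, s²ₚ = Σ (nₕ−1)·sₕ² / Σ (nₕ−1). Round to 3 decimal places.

45.211

A: (17−1)·6.11² = 16·37.3321 = 597.3136
B: (67−1)·6.84² = 66·46.7856 = 3087.8496
C: (18−1)·6.82² = 17·46.5124 = 790.7108
Numerator = 4475.874; denominator = Σ(nₕ−1) = 99.
s²ₚ = 4475.874/99 = 45.21085... → 45.211.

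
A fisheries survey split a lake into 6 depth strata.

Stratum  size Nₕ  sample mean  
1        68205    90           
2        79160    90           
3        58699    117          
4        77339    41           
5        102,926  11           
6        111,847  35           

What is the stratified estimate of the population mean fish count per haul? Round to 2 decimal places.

x̄_st = (Σ Nₕx̄ₕ) / (Σ Nₕ) = (68205·90 + 79160·90 + 58699·117 + 77339·41 + 102926·11 + 111847·35) / 498176
= 28348363 / 498176 = 56.9043... → 56.90.

56.90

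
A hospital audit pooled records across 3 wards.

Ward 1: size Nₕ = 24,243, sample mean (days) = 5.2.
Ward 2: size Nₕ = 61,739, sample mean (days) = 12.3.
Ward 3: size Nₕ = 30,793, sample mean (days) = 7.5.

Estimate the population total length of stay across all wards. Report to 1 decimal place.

1: 24243·5.2 = 126063.6
2: 61739·12.3 = 759389.7
3: 30793·7.5 = 230947.5
τ̂ = Σ Nₕx̄ₕ = 1116400.8.

1116400.8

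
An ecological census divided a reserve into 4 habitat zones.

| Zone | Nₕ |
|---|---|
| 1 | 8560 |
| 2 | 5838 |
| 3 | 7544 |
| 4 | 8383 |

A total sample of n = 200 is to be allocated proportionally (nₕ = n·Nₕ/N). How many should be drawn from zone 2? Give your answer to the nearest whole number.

Share of zone 2 = 5838/30325 = 0.19251.
Allocate 200 × 0.19251 = 38.503... → 39.

39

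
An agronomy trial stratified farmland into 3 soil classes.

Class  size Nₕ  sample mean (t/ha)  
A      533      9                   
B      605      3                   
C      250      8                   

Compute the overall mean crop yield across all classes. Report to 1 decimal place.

6.2

N = 1388; weights Wₕ = Nₕ/N = (0.3840, 0.4359, 0.1801).
x̄_st = Σ Wₕ·x̄ₕ = 0.3840·9 + 0.4359·3 + 0.1801·8 ≈ 6.205...
→ 6.2.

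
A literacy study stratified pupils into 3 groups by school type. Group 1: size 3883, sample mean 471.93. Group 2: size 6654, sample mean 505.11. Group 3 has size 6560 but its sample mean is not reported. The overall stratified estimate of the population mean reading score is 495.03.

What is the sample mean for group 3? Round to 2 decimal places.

N = 3883 + 6654 + 6560 = 17097.
Overall total = μ·N = 495.03·17097 = 8463527.91.
Subtract the known strata: 3883·471.93 + 6654·505.11 = 5193506.13.
Remaining total for group 3: 8463527.91 − 5193506.13 = 3270021.78.
Divide by its size: 3270021.78 / 6560 = 498.4789... → 498.48.

498.48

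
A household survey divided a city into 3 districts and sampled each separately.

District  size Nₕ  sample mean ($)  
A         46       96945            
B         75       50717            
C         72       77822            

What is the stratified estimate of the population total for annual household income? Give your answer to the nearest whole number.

13866429

Population total = Σ Nₕ·x̄ₕ (each stratum's size times its mean).
46·96945 + 75·50717 + 72·77822 = 4459470 + 3803775 + 5603184 = 13866429.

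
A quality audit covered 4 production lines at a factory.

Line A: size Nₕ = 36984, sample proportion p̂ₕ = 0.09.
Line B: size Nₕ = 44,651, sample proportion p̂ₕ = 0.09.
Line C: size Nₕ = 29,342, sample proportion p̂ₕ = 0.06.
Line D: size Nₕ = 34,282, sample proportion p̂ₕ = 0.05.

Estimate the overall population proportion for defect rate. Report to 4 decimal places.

Wₕ = Nₕ/N with N = 145259: 0.2546, 0.3074, 0.2020, 0.2360.
p̂_st = 0.2546·0.09 + 0.3074·0.09 + 0.2020·0.06 + 0.2360·0.05 ≈ 0.074500... → 0.0745.

0.0745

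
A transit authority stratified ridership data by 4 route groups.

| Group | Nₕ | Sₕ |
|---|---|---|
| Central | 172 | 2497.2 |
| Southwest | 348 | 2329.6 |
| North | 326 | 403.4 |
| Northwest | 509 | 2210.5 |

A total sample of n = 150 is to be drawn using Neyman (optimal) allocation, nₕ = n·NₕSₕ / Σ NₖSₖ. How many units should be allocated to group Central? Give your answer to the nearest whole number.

Σ NₕSₕ = 172·2497.2 + 348·2329.6 + 326·403.4 + 509·2210.5 = 2496872.1.
Share for Central: 429518.4/2496872.1 = 0.17202.
n_Central = 150 × 0.17202 = 25.803... → 26.

26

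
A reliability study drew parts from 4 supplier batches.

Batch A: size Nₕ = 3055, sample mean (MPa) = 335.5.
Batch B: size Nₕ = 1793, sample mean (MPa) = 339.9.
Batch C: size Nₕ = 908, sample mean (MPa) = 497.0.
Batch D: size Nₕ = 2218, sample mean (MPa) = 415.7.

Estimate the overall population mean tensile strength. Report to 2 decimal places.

377.19

N = 7974; weights Wₕ = Nₕ/N = (0.3831, 0.2249, 0.1139, 0.2782).
x̄_st = Σ Wₕ·x̄ₕ = 0.3831·335.5 + 0.2249·339.9 + 0.1139·497.0 + 0.2782·415.7 ≈ 377.1873...
→ 377.19.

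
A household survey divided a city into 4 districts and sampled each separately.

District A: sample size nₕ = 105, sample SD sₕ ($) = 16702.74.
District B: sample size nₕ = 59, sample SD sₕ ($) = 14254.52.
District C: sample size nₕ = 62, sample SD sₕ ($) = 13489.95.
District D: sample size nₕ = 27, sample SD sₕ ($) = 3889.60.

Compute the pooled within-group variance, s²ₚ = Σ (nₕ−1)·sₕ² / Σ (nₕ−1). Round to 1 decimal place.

Degrees of freedom: 104 + 58 + 61 + 26 = 249.
Σ(nₕ−1)sₕ² = 104·278981523.5076 + 58·203191340.4304 + 61·181978751.0025 + 26·15128988.16 = 52293233693.0661.
s²ₚ = 52293233693.0661 / 249 = 210012986.719... → 210012986.7.

210012986.7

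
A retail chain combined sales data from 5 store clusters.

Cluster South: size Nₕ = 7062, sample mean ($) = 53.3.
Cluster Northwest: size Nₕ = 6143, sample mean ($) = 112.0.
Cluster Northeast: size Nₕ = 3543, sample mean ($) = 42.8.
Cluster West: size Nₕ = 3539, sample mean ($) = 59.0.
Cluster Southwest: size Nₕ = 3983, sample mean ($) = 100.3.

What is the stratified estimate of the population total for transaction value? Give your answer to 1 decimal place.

South: 7062·53.3 = 376404.6
Northwest: 6143·112.0 = 688016
Northeast: 3543·42.8 = 151640.4
West: 3539·59.0 = 208801
Southwest: 3983·100.3 = 399494.9
τ̂ = Σ Nₕx̄ₕ = 1824356.9.

1824356.9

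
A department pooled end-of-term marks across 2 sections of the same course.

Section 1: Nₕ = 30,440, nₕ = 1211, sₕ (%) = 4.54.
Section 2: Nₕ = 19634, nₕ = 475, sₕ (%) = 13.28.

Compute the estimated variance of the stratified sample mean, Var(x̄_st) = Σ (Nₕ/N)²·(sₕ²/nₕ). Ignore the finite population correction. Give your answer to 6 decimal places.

0.063371

N = 50074. Term for each stratum: Wₕ²sₕ²/nₕ.
Var(x̄_st) = 0.006289734 + 0.057081522 = 0.063371256 → 0.063371.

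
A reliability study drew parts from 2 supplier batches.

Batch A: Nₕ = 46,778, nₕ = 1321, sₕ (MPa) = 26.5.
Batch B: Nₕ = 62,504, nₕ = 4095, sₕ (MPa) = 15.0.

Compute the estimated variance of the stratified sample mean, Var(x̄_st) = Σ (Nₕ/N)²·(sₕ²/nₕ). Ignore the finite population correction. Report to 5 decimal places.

N = 109282. Term for each stratum: Wₕ²sₕ²/nₕ.
Var(x̄_st) = 0.09740359 + 0.01797409 = 0.11537768 → 0.11538.

0.11538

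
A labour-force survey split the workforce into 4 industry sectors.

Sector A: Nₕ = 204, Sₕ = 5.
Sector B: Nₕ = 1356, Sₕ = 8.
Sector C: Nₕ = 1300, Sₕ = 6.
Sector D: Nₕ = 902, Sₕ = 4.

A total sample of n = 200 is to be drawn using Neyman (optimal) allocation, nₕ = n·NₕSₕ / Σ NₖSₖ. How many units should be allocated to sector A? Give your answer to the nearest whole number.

A: NₕSₕ = 204·5 = 1020
B: NₕSₕ = 1356·8 = 10848
C: NₕSₕ = 1300·6 = 7800
D: NₕSₕ = 902·4 = 3608
Σ NₕSₕ = 23276.
n_A = 200·1020/23276 = 8.764... → 9.

9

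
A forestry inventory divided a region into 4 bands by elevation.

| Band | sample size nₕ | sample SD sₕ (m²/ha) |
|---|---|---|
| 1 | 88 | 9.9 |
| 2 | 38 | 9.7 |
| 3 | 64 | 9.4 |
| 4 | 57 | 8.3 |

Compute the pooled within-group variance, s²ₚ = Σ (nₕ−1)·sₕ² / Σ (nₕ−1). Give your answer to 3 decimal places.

Degrees of freedom: 87 + 37 + 63 + 56 = 243.
Σ(nₕ−1)sₕ² = 87·98.01 + 37·94.09 + 63·88.36 + 56·68.89 = 21432.72.
s²ₚ = 21432.72 / 243 = 88.20049... → 88.200.

88.200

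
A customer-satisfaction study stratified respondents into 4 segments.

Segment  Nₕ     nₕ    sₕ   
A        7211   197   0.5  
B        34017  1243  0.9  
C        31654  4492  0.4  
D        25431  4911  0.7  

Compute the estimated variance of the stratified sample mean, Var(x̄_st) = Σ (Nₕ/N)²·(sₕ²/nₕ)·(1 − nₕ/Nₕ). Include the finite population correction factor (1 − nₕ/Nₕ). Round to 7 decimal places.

N = 98313; Wₕ = Nₕ/N.
segment A: (7211/98313)²·0.5²/197·(1 − 197/7211) = 0.0000066407
segment B: (34017/98313)²·0.9²/1243·(1 − 1243/34017) = 0.0000751653
segment C: (31654/98313)²·0.4²/4492·(1 − 4492/31654) = 0.0000031685
segment D: (25431/98313)²·0.7²/4911·(1 − 4911/25431) = 0.0000053870
Sum = 0.0000903614 → 0.0000904.

0.0000904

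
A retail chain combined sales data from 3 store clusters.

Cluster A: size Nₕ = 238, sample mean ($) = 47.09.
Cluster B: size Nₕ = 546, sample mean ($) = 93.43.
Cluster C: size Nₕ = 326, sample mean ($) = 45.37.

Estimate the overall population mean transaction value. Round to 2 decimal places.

N = 1110; weights Wₕ = Nₕ/N = (0.2144, 0.4919, 0.2937).
x̄_st = Σ Wₕ·x̄ₕ = 0.2144·47.09 + 0.4919·93.43 + 0.2937·45.37 ≈ 69.3791...
→ 69.38.

69.38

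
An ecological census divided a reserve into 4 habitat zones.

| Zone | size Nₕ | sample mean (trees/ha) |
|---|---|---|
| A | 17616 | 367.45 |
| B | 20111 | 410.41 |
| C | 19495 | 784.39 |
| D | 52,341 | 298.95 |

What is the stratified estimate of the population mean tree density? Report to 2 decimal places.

N = 17616 + 20111 + 19495 + 52341 = 109563.
Overall mean = Σ (Nₕ/N)·x̄ₕ — weight by population share, not a simple average.
Σ Nₕx̄ₕ = 17616·367.45 + 20111·410.41 + 19495·784.39 + 52341·298.95 = 6472999.2 + 8253755.51 + 15291683.05 + 15647341.95 = 45665779.71.
Divide by N: 45665779.71 / 109563 = 416.7993... → 416.80.

416.80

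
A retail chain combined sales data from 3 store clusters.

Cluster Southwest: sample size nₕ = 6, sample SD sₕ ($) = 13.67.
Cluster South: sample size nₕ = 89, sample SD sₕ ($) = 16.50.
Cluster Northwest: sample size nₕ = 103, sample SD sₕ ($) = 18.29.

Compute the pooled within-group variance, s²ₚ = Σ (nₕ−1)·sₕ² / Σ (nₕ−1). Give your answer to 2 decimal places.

Degrees of freedom: 5 + 88 + 102 = 195.
Σ(nₕ−1)sₕ² = 5·186.8689 + 88·272.25 + 102·334.5241 = 59013.8027.
s²ₚ = 59013.8027 / 195 = 302.6349... → 302.63.

302.63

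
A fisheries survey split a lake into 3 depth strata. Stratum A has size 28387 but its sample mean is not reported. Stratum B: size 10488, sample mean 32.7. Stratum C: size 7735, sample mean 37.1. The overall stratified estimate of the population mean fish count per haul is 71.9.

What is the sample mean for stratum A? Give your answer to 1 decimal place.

N = 28387 + 10488 + 7735 = 46610.
Overall total = μ·N = 71.9·46610 = 3351259.
Subtract the known strata: 10488·32.7 + 7735·37.1 = 629926.1.
Remaining total for stratum A: 3351259 − 629926.1 = 2721332.9.
Divide by its size: 2721332.9 / 28387 = 95.865... → 95.9.

95.9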